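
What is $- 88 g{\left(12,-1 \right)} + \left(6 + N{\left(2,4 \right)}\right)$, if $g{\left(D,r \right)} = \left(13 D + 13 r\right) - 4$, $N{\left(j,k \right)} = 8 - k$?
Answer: $-12222$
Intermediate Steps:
$g{\left(D,r \right)} = -4 + 13 D + 13 r$
$- 88 g{\left(12,-1 \right)} + \left(6 + N{\left(2,4 \right)}\right) = - 88 \left(-4 + 13 \cdot 12 + 13 \left(-1\right)\right) + \left(6 + \left(8 - 4\right)\right) = - 88 \left(-4 + 156 - 13\right) + \left(6 + \left(8 - 4\right)\right) = \left(-88\right) 139 + \left(6 + 4\right) = -12232 + 10 = -12222$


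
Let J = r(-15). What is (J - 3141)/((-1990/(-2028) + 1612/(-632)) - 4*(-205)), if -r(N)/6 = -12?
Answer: -122922657/32780602 ≈ -3.7499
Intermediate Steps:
r(N) = 72 (r(N) = -6*(-12) = 72)
J = 72
(J - 3141)/((-1990/(-2028) + 1612/(-632)) - 4*(-205)) = (72 - 3141)/((-1990/(-2028) + 1612/(-632)) - 4*(-205)) = -3069/((-1990*(-1/2028) + 1612*(-1/632)) + 820) = -3069/((995/1014 - 403/158) + 820) = -3069/(-62858/40053 + 820) = -3069/32780602/40053 = -3069*40053/32780602 = -122922657/32780602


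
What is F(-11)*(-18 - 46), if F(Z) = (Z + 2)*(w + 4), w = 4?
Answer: 4608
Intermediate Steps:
F(Z) = 16 + 8*Z (F(Z) = (Z + 2)*(4 + 4) = (2 + Z)*8 = 16 + 8*Z)
F(-11)*(-18 - 46) = (16 + 8*(-11))*(-18 - 46) = (16 - 88)*(-64) = -72*(-64) = 4608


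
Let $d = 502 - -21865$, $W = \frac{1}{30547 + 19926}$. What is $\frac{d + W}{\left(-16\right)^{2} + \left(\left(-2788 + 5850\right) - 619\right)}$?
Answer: $\frac{1128929592}{136226627} \approx 8.2871$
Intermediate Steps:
$W = \frac{1}{50473} \approx 1.9813 \cdot 10^{-5}$
$d = 22367$ ($d = 502 + 21865 = 22367$)
$\frac{d + W}{\left(-16\right)^{2} + \left(\left(-2788 + 5850\right) - 619\right)} = \frac{22367 + \frac{1}{50473}}{\left(-16\right)^{2} + \left(\left(-2788 + 5850\right) - 619\right)} = \frac{1128929592}{50473 \left(256 + \left(3062 - 619\right)\right)} = \frac{1128929592}{50473 \left(256 + 2443\right)} = \frac{1128929592}{50473 \cdot 2699} = \frac{1128929592}{50473} \cdot \frac{1}{2699} = \frac{1128929592}{136226627}$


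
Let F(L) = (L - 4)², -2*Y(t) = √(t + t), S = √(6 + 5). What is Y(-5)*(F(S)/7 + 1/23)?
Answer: 2*I*(-157*√10 + 46*√110)/161 ≈ -0.17423*I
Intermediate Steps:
S = √11 ≈ 3.3166
Y(t) = -√2*√t/2 (Y(t) = -√(t + t)/2 = -√2*√t/2)
F(L) = (-4 + L)²
Y(-5)*(F(S)/7 + 1/23) = (-√2*√(-5)/2)*((-4 + √11)²/7 + 1/23) = (-√2*I*√5/2)*((-4 + √11)²*(⅐) + 1*(1/23)) = (-I*√10/2)*((-4 + √11)²/7 + 1/23) = (-I*√10/2)*(1/23 + (-4 + √11)²/7) = -I*√10*(1/23 + (-4 + √11)²/7)/2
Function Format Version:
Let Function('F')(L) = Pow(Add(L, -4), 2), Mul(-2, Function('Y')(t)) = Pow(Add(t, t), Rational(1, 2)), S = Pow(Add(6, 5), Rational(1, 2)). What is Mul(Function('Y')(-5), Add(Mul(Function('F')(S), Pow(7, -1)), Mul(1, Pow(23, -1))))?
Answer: Mul(Rational(2, 161), I, Add(Mul(-157, Pow(10, Rational(1, 2))), Mul(46, Pow(110, Rational(1, 2))))) ≈ Mul(-0.17423, I)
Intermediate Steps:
S = Pow(11, Rational(1, 2)) ≈ 3.3166
Function('Y')(t) = Mul(Rational(-1, 2), Pow(2, Rational(1, 2)), Pow(t, Rational(1, 2))) (Function('Y')(t) = Mul(Rational(-1, 2), Pow(Add(t, t), Rational(1, 2))) = Mul(Rational(-1, 2), Pow(Mul(2, t), Rational(1, 2))) = Mul(Rational(-1, 2), Mul(Pow(2, Rational(1, 2)), Pow(t, Rational(1, 2)))) = Mul(Rational(-1, 2), Pow(2, Rational(1, 2)), Pow(t, Rational(1, 2))))
Function('F')(L) = Pow(Add(-4, L), 2)
Mul(Function('Y')(-5), Add(Mul(Function('F')(S), Pow(7, -1)), Mul(1, Pow(23, -1)))) = Mul(Mul(Rational(-1, 2), Pow(2, Rational(1, 2)), Pow(-5, Rational(1, 2))), Add(Mul(Pow(Add(-4, Pow(11, Rational(1, 2))), 2), Pow(7, -1)), Mul(1, Pow(23, -1)))) = Mul(Mul(Rational(-1, 2), Pow(2, Rational(1, 2)), Mul(I, Pow(5, Rational(1, 2)))), Add(Mul(Pow(Add(-4, Pow(11, Rational(1, 2))), 2), Rational(1, 7)), Mul(1, Rational(1, 23)))) = Mul(Mul(Rational(-1, 2), I, Pow(10, Rational(1, 2))), Add(Mul(Rational(1, 7), Pow(Add(-4, Pow(11, Rational(1, 2))), 2)), Rational(1, 23))) = Mul(Mul(Rational(-1, 2), I, Pow(10, Rational(1, 2))), Add(Rational(1, 23), Mul(Rational(1, 7), Pow(Add(-4, Pow(11, Rational(1, 2))), 2)))) = Mul(Rational(-1, 2), I, Pow(10, Rational(1, 2)), Add(Rational(1, 23), Mul(Rational(1, 7), Pow(Add(-4, Pow(11, Rational(1, 2))), 2))))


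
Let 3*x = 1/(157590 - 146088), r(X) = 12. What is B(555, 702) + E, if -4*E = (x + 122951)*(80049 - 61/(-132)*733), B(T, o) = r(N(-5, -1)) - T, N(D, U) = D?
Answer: -45018446207529691/18219168 ≈ -2.4709e+9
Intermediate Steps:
x = 1/34506 (x = 1/(3*(157590 - 146088)) = (⅓)/11502 = (⅓)*(1/11502) = 1/34506 ≈ 2.8980e-5)
B(T, o) = 12 - T
E = -45018436314521467/18219168 (E = -(1/34506 + 122951)*(80049 - 61/(-132)*733)/4 = -4242547207*(80049 - 61*(-1/132)*733)/138024 = -4242547207*(80049 + (61/132)*733)/138024 = -4242547207*(80049 + 44713/132)/138024 = -4242547207*10611181/(138024*132) = -¼*45018436314521467/4554792 = -45018436314521467/18219168 ≈ -2.4709e+9)
B(555, 702) + E = (12 - 1*555) - 45018436314521467/18219168 = (12 - 555) - 45018436314521467/18219168 = -543 - 45018436314521467/18219168 = -45018446207529691/18219168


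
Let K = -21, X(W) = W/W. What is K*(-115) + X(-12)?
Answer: 2416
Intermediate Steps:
X(W) = 1
K*(-115) + X(-12) = -21*(-115) + 1 = 2415 + 1 = 2416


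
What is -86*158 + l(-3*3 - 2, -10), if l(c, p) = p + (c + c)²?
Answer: -13114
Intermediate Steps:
l(c, p) = p + 4*c² (l(c, p) = p + (2*c)² = p + 4*c²)
-86*158 + l(-3*3 - 2, -10) = -86*158 + (-10 + 4*(-3*3 - 2)²) = -13588 + (-10 + 4*(-9 - 2)²) = -13588 + (-10 + 4*(-11)²) = -13588 + (-10 + 4*121) = -13588 + (-10 + 484) = -13588 + 474 = -13114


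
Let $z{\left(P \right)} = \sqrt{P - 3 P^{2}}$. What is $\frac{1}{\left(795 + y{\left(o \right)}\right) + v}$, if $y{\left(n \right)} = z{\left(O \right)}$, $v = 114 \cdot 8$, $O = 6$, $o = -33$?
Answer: $\frac{569}{971317} - \frac{i \sqrt{102}}{2913951} \approx 0.0005858 - 3.4659 \cdot 10^{-6} i$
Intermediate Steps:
$v = 912$
$y{\left(n \right)} = i \sqrt{102}$ ($y{\left(n \right)} = \sqrt{6 \left(1 - 18\right)} = \sqrt{6 \left(-17\right)} = \sqrt{-102} = i \sqrt{102}$)
$\frac{1}{\left(795 + y{\left(o \right)}\right) + v} = \frac{1}{\left(795 + i \sqrt{102}\right) + 912} = \frac{1}{1707 + i \sqrt{102}}$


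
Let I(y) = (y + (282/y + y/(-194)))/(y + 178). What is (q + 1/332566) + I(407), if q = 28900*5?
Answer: 8537415830688887/59082179013 ≈ 1.4450e+5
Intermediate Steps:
q = 144500
I(y) = (282/y + 193*y/194)/(178 + y) (I(y) = (y + (282/y + y*(-1/194)))/(178 + y) = (y + (282/y - y/194))/(178 + y) = (282/y + 193*y/194)/(178 + y))
(q + 1/332566) + I(407) = (144500 + 1/332566) + (1/194)*(54708 + 193*407**2)/(407*(178 + 407)) = (144500 + 1/332566) + (1/194)*(1/407)*(54708 + 193*165649)/585 = 48055787001/332566 + (1/194)*(1/407)*(1/585)*(54708 + 31970257) = 48055787001/332566 + (1/194)*(1/407)*(1/585)*32024965 = 48055787001/332566 + 6404993/9238086 = 8537415830688887/59082179013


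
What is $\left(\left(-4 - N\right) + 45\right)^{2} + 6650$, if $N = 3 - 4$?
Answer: $8414$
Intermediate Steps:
$N = -1$ ($N = 3 - 4 = -1$)
$\left(\left(-4 - N\right) + 45\right)^{2} + 6650 = \left(\left(-4 - -1\right) + 45\right)^{2} + 6650 = \left(\left(-4 + 1\right) + 45\right)^{2} + 6650 = \left(-3 + 45\right)^{2} + 6650 = 42^{2} + 6650 = 1764 + 6650 = 8414$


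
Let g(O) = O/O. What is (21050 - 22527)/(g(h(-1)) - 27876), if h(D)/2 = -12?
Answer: 1477/27875 ≈ 0.052987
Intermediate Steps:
h(D) = -24 (h(D) = 2*(-12) = -24)
g(O) = 1
(21050 - 22527)/(g(h(-1)) - 27876) = (21050 - 22527)/(1 - 27876) = -1477/(-27875) = -1477*(-1/27875) = 1477/27875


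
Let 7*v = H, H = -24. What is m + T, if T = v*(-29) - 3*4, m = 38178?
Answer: 267858/7 ≈ 38265.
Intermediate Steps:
v = -24/7 (v = (⅐)*(-24) = -24/7 ≈ -3.4286)
T = 612/7 (T = -24/7*(-29) - 3*4 = 696/7 - 12 = 612/7 ≈ 87.429)
m + T = 38178 + 612/7 = 267858/7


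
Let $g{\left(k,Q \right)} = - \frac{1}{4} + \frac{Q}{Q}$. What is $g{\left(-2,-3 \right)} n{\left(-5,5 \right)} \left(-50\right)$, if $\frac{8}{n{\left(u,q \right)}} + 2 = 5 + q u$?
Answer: $\frac{150}{11} \approx 13.636$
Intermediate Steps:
$g{\left(k,Q \right)} = \frac{3}{4}$ ($g{\left(k,Q \right)} = \left(-1\right) \frac{1}{4} + 1 = - \frac{1}{4} + 1 = \frac{3}{4}$)
$n{\left(u,q \right)} = \frac{8}{3 + q u}$ ($n{\left(u,q \right)} = \frac{8}{-2 + \left(5 + q u\right)} = \frac{8}{3 + q u}$)
$g{\left(-2,-3 \right)} n{\left(-5,5 \right)} \left(-50\right) = \frac{3 \frac{8}{3 + 5 \left(-5\right)}}{4} \left(-50\right) = \frac{3 \frac{8}{3 - 25}}{4} \left(-50\right) = \frac{3 \frac{8}{-22}}{4} \left(-50\right) = \frac{3 \cdot 8 \left(- \frac{1}{22}\right)}{4} \left(-50\right) = \frac{3}{4} \left(- \frac{4}{11}\right) \left(-50\right) = \left(- \frac{3}{11}\right) \left(-50\right) = \frac{150}{11}$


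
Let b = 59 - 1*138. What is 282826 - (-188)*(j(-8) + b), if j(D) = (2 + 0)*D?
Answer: 264966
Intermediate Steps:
b = -79 (b = 59 - 138 = -79)
j(D) = 2*D
282826 - (-188)*(j(-8) + b) = 282826 - (-188)*(2*(-8) - 79) = 282826 - (-188)*(-16 - 79) = 282826 - (-188)*(-95) = 282826 - 1*17860 = 282826 - 17860 = 264966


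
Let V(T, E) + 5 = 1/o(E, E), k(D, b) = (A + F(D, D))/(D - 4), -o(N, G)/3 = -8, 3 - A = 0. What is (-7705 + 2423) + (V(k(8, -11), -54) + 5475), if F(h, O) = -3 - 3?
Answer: 4513/24 ≈ 188.04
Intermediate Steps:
A = 3 (A = 3 - 1*0 = 3 + 0 = 3)
o(N, G) = 24 (o(N, G) = -3*(-8) = 24)
F(h, O) = -6
k(D, b) = -3/(-4 + D) (k(D, b) = (3 - 6)/(D - 4) = -3/(-4 + D))
V(T, E) = -119/24 (V(T, E) = -5 + 1/24 = -119/24)
(-7705 + 2423) + (V(k(8, -11), -54) + 5475) = (-7705 + 2423) + (-119/24 + 5475) = -5282 + 131281/24 = 4513/24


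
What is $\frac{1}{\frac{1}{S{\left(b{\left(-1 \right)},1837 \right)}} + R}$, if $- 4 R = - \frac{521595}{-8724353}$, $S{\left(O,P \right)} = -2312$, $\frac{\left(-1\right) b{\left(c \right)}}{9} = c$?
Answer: $- \frac{20170704136}{310206263} \approx -65.024$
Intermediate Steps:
$b{\left(c \right)} = - 9 c$
$R = - \frac{521595}{34897412}$ ($R = - \frac{\left(-521595\right) \frac{1}{-8724353}}{4} = - \frac{\left(-521595\right) \left(- \frac{1}{8724353}\right)}{4} = \left(- \frac{1}{4}\right) \frac{521595}{8724353} = - \frac{521595}{34897412} \approx -0.014947$)
$\frac{1}{\frac{1}{S{\left(b{\left(-1 \right)},1837 \right)}} + R} = \frac{1}{\frac{1}{-2312} - \frac{521595}{34897412}} = \frac{1}{- \frac{1}{2312} - \frac{521595}{34897412}} = \frac{1}{- \frac{310206263}{20170704136}} = - \frac{20170704136}{310206263}$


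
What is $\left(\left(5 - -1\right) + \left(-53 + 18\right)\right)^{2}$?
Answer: $841$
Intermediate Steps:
$\left(\left(5 - -1\right) + \left(-53 + 18\right)\right)^{2} = \left(\left(5 + 1\right) - 35\right)^{2} = \left(6 - 35\right)^{2} = \left(-29\right)^{2} = 841$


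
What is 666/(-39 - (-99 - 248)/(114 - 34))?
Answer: -53280/2773 ≈ -19.214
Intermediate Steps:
666/(-39 - (-99 - 248)/(114 - 34)) = 666/(-39 - (-347)/80) = 666/(-39 - 1*(-347/80)) = 666/(-39 + 347/80) = 666/(-2773/80) = 666*(-80/2773) = -53280/2773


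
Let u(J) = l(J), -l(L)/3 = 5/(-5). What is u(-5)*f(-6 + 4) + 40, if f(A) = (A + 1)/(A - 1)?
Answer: 41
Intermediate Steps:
l(L) = 3 (l(L) = -15/(-5) = -15*(-1)/5 = -3*(-1) = 3)
u(J) = 3
f(A) = (1 + A)/(-1 + A)
u(-5)*f(-6 + 4) + 40 = 3*((1 + (-6 + 4))/(-1 + (-6 + 4))) + 40 = 3*((1 - 2)/(-1 - 2)) + 40 = 3*(-1/(-3)) + 40 = 3*(-⅓*(-1)) + 40 = 3*(⅓) + 40 = 1 + 40 = 41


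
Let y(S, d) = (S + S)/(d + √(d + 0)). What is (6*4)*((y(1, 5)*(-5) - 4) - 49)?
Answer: -1332 + 12*√5 ≈ -1305.2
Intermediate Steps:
y(S, d) = 2*S/(d + √d) (y(S, d) = (2*S)/(d + √d) = 2*S/(d + √d))
(6*4)*((y(1, 5)*(-5) - 4) - 49) = (6*4)*(((2*1/(5 + √5))*(-5) - 4) - 49) = 24*(((2/(5 + √5))*(-5) - 4) - 49) = 24*((-10/(5 + √5) - 4) - 49) = 24*((-4 - 10/(5 + √5)) - 49) = 24*(-53 - 10/(5 + √5)) = -1272 - 240/(5 + √5)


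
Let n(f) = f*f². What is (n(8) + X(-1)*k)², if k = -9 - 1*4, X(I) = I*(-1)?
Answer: 249001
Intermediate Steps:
X(I) = -I
n(f) = f³
k = -13 (k = -9 - 4 = -13)
(n(8) + X(-1)*k)² = (8³ - 1*(-1)*(-13))² = (512 + 1*(-13))² = (512 - 13)² = 499² = 249001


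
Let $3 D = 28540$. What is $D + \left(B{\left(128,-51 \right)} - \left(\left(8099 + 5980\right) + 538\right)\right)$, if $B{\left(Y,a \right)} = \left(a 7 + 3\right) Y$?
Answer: $- \frac{151247}{3} \approx -50416.0$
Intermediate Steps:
$D = \frac{28540}{3}$ ($D = \frac{1}{3} \cdot 28540 = \frac{28540}{3} \approx 9513.3$)
$B{\left(Y,a \right)} = Y \left(3 + 7 a\right)$ ($B{\left(Y,a \right)} = \left(7 a + 3\right) Y = \left(3 + 7 a\right) Y = Y \left(3 + 7 a\right)$)
$D + \left(B{\left(128,-51 \right)} - \left(\left(8099 + 5980\right) + 538\right)\right) = \frac{28540}{3} + \left(128 \left(3 + 7 \left(-51\right)\right) - \left(\left(8099 + 5980\right) + 538\right)\right) = \frac{28540}{3} + \left(128 \left(3 - 357\right) - \left(14079 + 538\right)\right) = \frac{28540}{3} + \left(128 \left(-354\right) - 14617\right) = \frac{28540}{3} - 59929 = - \frac{151247}{3}$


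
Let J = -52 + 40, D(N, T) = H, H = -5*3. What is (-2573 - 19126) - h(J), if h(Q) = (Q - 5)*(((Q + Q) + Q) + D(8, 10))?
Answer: -22566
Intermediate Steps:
H = -15
D(N, T) = -15
J = -12
h(Q) = (-15 + 3*Q)*(-5 + Q) (h(Q) = (Q - 5)*(((Q + Q) + Q) - 15) = (-5 + Q)*((2*Q + Q) - 15) = (-5 + Q)*(3*Q - 15) = (-5 + Q)*(-15 + 3*Q) = (-15 + 3*Q)*(-5 + Q))
(-2573 - 19126) - h(J) = (-2573 - 19126) - (75 - 30*(-12) + 3*(-12)**2) = -21699 - (75 + 360 + 3*144) = -21699 - (75 + 360 + 432) = -21699 - 1*867 = -21699 - 867 = -22566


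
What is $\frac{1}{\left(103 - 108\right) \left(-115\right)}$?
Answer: $\frac{1}{575} \approx 0.0017391$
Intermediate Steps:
$\frac{1}{\left(103 - 108\right) \left(-115\right)} = \frac{1}{\left(-5\right) \left(-115\right)} = \frac{1}{575}$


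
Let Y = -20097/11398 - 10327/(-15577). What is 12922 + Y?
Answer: 2294062415789/177546646 ≈ 12921.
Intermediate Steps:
Y = -195343823/177546646 (Y = -20097*1/11398 - 10327*(-1/15577) = -20097/11398 + 10327/15577 = -195343823/177546646 ≈ -1.1002)
12922 + Y = 12922 - 195343823/177546646 = 2294062415789/177546646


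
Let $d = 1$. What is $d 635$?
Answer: $635$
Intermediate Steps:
$d 635 = 1 \cdot 635 = 635$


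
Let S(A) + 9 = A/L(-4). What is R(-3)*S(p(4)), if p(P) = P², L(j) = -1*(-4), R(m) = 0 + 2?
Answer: -10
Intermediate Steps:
R(m) = 2
L(j) = 4
S(A) = -9 + A/4
R(-3)*S(p(4)) = 2*(-9 + (¼)*4²) = 2*(-9 + (¼)*16) = 2*(-9 + 4) = 2*(-5) = -10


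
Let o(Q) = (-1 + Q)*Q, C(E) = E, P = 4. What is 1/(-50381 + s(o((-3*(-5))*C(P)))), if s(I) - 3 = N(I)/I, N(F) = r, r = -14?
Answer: -1770/89169067 ≈ -1.9850e-5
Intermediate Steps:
o(Q) = Q*(-1 + Q)
N(F) = -14
s(I) = 3 - 14/I
1/(-50381 + s(o((-3*(-5))*C(P)))) = 1/(-50381 + (3 - 14*1/(60*(-1 - 3*(-5)*4)))) = 1/(-50381 + (3 - 14*1/(60*(-1 + 15*4)))) = 1/(-50381 + (3 - 14*1/(60*(-1 + 60)))) = 1/(-50381 + (3 - 14/(60*59))) = 1/(-50381 + (3 - 14/3540)) = 1/(-50381 + (3 - 14*1/3540)) = 1/(-50381 + (3 - 7/1770)) = 1/(-50381 + 5303/1770) = 1/(-89169067/1770) = -1770/89169067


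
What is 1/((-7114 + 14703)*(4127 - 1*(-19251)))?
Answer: 1/177415642 ≈ 5.6365e-9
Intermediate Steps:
1/((-7114 + 14703)*(4127 - 1*(-19251))) = 1/(7589*(4127 + 19251)) = (1/7589)/23378 = (1/7589)*(1/23378) = 1/177415642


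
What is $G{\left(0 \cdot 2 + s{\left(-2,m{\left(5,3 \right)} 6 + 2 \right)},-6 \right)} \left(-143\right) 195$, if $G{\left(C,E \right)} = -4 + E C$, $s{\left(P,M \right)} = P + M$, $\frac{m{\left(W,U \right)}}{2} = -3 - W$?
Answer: $-15950220$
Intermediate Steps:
$m{\left(W,U \right)} = -6 - 2 W$ ($m{\left(W,U \right)} = 2 \left(-3 - W\right) = -6 - 2 W$)
$s{\left(P,M \right)} = M + P$
$G{\left(C,E \right)} = -4 + C E$
$G{\left(0 \cdot 2 + s{\left(-2,m{\left(5,3 \right)} 6 + 2 \right)},-6 \right)} \left(-143\right) 195 = \left(-4 + \left(0 \cdot 2 + \left(\left(\left(-6 - 10\right) 6 + 2\right) - 2\right)\right) \left(-6\right)\right) \left(-143\right) 195 = \left(-4 + \left(0 + \left(\left(\left(-6 - 10\right) 6 + 2\right) - 2\right)\right) \left(-6\right)\right) \left(-143\right) 195 = \left(-4 + \left(0 + \left(\left(\left(-16\right) 6 + 2\right) - 2\right)\right) \left(-6\right)\right) \left(-143\right) 195 = \left(-4 + \left(0 + \left(\left(-96 + 2\right) - 2\right)\right) \left(-6\right)\right) \left(-143\right) 195 = \left(-4 + \left(0 - 96\right) \left(-6\right)\right) \left(-143\right) 195 = \left(-4 - -576\right) \left(-143\right) 195 = \left(-4 + 576\right) \left(-143\right) 195 = 572 \left(-143\right) 195 = \left(-81796\right) 195 = -15950220$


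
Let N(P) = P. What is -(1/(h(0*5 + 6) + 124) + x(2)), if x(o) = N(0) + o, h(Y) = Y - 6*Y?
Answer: -189/94 ≈ -2.0106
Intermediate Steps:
h(Y) = -5*Y
x(o) = o (x(o) = 0 + o = o)
-(1/(h(0*5 + 6) + 124) + x(2)) = -(1/(-5*(0*5 + 6) + 124) + 2) = -(1/(-5*(0 + 6) + 124) + 2) = -(1/(-5*6 + 124) + 2) = -(1/(-30 + 124) + 2) = -(1/94 + 2) = -1*189/94 = -189/94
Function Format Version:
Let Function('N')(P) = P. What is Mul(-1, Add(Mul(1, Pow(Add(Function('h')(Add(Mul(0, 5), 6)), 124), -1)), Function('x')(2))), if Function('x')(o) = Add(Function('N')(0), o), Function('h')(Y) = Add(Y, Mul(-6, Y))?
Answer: Rational(-189, 94) ≈ -2.0106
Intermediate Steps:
Function('h')(Y) = Mul(-5, Y)
Function('x')(o) = o (Function('x')(o) = Add(0, o) = o)
Mul(-1, Add(Mul(1, Pow(Add(Function('h')(Add(Mul(0, 5), 6)), 124), -1)), Function('x')(2))) = Mul(-1, Add(Mul(1, Pow(Add(Mul(-5, Add(Mul(0, 5), 6)), 124), -1)), 2)) = Mul(-1, Add(Mul(1, Pow(Add(Mul(-5, Add(0, 6)), 124), -1)), 2)) = Mul(-1, Add(Mul(1, Pow(Add(Mul(-5, 6), 124), -1)), 2)) = Mul(-1, Add(Mul(1, Pow(Add(-30, 124), -1)), 2)) = Mul(-1, Add(Mul(1, Pow(94, -1)), 2)) = Mul(-1, Add(Mul(1, Rational(1, 94)), 2)) = Mul(-1, Add(Rational(1, 94), 2)) = Mul(-1, Rational(189, 94)) = Rational(-189, 94)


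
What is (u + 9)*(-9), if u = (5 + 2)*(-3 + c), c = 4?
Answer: -144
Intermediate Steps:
u = 7 (u = (5 + 2)*(-3 + 4) = 7*1 = 7)
(u + 9)*(-9) = (7 + 9)*(-9) = 16*(-9) = -144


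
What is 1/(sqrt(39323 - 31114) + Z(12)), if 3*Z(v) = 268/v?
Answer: -603/660440 + 81*sqrt(8209)/660440 ≈ 0.010199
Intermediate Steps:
Z(v) = 268/(3*v) (Z(v) = (268/v)/3 = 268/(3*v))
1/(sqrt(39323 - 31114) + Z(12)) = 1/(sqrt(39323 - 31114) + (268/3)/12) = 1/(sqrt(8209) + (268/3)*(1/12)) = 1/(sqrt(8209) + 67/9) = 1/(67/9 + sqrt(8209))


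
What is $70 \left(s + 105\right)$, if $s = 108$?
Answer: $14910$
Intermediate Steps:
$70 \left(s + 105\right) = 70 \left(108 + 105\right) = 70 \cdot 213 = 14910$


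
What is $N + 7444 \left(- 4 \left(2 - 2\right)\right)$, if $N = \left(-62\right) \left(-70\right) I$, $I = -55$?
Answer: $-238700$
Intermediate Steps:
$N = -238700$ ($N = \left(-62\right) \left(-70\right) \left(-55\right) = 4340 \left(-55\right) = -238700$)
$N + 7444 \left(- 4 \left(2 - 2\right)\right) = -238700 + 7444 \left(- 4 \left(2 - 2\right)\right) = -238700 + 7444 \left(\left(-4\right) 0\right) = -238700 + 7444 \cdot 0 = -238700 + 0 = -238700$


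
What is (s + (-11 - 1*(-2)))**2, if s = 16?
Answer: 49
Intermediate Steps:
(s + (-11 - 1*(-2)))**2 = (16 + (-11 - 1*(-2)))**2 = (16 + (-11 + 2))**2 = (16 - 9)**2 = 7**2 = 49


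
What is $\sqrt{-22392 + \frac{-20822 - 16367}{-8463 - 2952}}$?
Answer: $\frac{i \sqrt{2917302909765}}{11415} \approx 149.63 i$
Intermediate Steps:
$\sqrt{-22392 + \frac{-20822 - 16367}{-8463 - 2952}} = \sqrt{-22392 - \frac{37189}{-11415}} = \sqrt{-22392 - - \frac{37189}{11415}} = \sqrt{-22392 + \frac{37189}{11415}} = \sqrt{- \frac{255567491}{11415}} = \frac{i \sqrt{2917302909765}}{11415}$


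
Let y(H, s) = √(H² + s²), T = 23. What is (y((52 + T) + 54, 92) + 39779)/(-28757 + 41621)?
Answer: 39779/12864 + √25105/12864 ≈ 3.1046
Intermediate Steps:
(y((52 + T) + 54, 92) + 39779)/(-28757 + 41621) = (√(((52 + 23) + 54)² + 92²) + 39779)/(-28757 + 41621) = (√((75 + 54)² + 8464) + 39779)/12864 = (√(129² + 8464) + 39779)*(1/12864) = (√(16641 + 8464) + 39779)*(1/12864) = (√25105 + 39779)*(1/12864) = (39779 + √25105)*(1/12864) = 39779/12864 + √25105/12864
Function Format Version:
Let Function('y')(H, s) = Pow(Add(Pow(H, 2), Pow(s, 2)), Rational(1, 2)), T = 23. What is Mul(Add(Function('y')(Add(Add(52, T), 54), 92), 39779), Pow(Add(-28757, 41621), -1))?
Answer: Add(Rational(39779, 12864), Mul(Rational(1, 12864), Pow(25105, Rational(1, 2)))) ≈ 3.1046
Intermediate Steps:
Mul(Add(Function('y')(Add(Add(52, T), 54), 92), 39779), Pow(Add(-28757, 41621), -1)) = Mul(Add(Pow(Add(Pow(Add(Add(52, 23), 54), 2), Pow(92, 2)), Rational(1, 2)), 39779), Pow(Add(-28757, 41621), -1)) = Mul(Add(Pow(Add(Pow(Add(75, 54), 2), 8464), Rational(1, 2)), 39779), Pow(12864, -1)) = Mul(Add(Pow(Add(Pow(129, 2), 8464), Rational(1, 2)), 39779), Rational(1, 12864)) = Mul(Add(Pow(Add(16641, 8464), Rational(1, 2)), 39779), Rational(1, 12864)) = Mul(Add(Pow(25105, Rational(1, 2)), 39779), Rational(1, 12864)) = Mul(Add(39779, Pow(25105, Rational(1, 2))), Rational(1, 12864)) = Add(Rational(39779, 12864), Mul(Rational(1, 12864), Pow(25105, Rational(1, 2))))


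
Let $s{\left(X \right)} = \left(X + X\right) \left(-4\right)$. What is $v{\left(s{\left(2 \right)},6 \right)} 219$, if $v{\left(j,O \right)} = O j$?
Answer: $-21024$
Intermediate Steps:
$s{\left(X \right)} = - 8 X$ ($s{\left(X \right)} = 2 X \left(-4\right) = - 8 X$)
$v{\left(s{\left(2 \right)},6 \right)} 219 = 6 \left(\left(-8\right) 2\right) 219 = 6 \left(-16\right) 219 = \left(-96\right) 219 = -21024$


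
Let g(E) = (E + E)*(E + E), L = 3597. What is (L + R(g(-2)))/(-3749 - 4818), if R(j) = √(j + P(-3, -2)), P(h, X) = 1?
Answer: -3597/8567 - √17/8567 ≈ -0.42035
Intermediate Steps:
g(E) = 4*E² (g(E) = (2*E)*(2*E) = 4*E²)
R(j) = √(1 + j) (R(j) = √(j + 1) = √(1 + j))
(L + R(g(-2)))/(-3749 - 4818) = (3597 + √(1 + 4*(-2)²))/(-3749 - 4818) = (3597 + √(1 + 4*4))/(-8567) = (3597 + √(1 + 16))*(-1/8567) = (3597 + √17)*(-1/8567) = -3597/8567 - √17/8567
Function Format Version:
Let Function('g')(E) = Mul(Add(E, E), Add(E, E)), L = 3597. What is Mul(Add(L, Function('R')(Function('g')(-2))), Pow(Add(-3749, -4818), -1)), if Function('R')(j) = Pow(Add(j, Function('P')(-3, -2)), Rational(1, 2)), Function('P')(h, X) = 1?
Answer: Add(Rational(-3597, 8567), Mul(Rational(-1, 8567), Pow(17, Rational(1, 2)))) ≈ -0.42035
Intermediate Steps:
Function('g')(E) = Mul(4, Pow(E, 2)) (Function('g')(E) = Mul(Mul(2, E), Mul(2, E)) = Mul(4, Pow(E, 2)))
Function('R')(j) = Pow(Add(1, j), Rational(1, 2)) (Function('R')(j) = Pow(Add(j, 1), Rational(1, 2)) = Pow(Add(1, j), Rational(1, 2)))
Mul(Add(L, Function('R')(Function('g')(-2))), Pow(Add(-3749, -4818), -1)) = Mul(Add(3597, Pow(Add(1, Mul(4, Pow(-2, 2))), Rational(1, 2))), Pow(Add(-3749, -4818), -1)) = Mul(Add(3597, Pow(Add(1, Mul(4, 4)), Rational(1, 2))), Pow(-8567, -1)) = Mul(Add(3597, Pow(Add(1, 16), Rational(1, 2))), Rational(-1, 8567)) = Mul(Add(3597, Pow(17, Rational(1, 2))), Rational(-1, 8567)) = Add(Rational(-3597, 8567), Mul(Rational(-1, 8567), Pow(17, Rational(1, 2))))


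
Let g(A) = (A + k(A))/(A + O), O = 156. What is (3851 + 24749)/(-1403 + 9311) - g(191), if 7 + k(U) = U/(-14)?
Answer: 30019555/9604266 ≈ 3.1256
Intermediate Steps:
k(U) = -7 - U/14 (k(U) = -7 + U/(-14) = -7 + U*(-1/14) = -7 - U/14)
g(A) = (-7 + 13*A/14)/(156 + A) (g(A) = (A + (-7 - A/14))/(A + 156) = (-7 + 13*A/14)/(156 + A))
(3851 + 24749)/(-1403 + 9311) - g(191) = (3851 + 24749)/(-1403 + 9311) - (-98 + 13*191)/(14*(156 + 191)) = 28600/7908 - (-98 + 2483)/(14*347) = 28600*(1/7908) - 2385/(14*347) = 7150/1977 - 1*2385/4858 = 7150/1977 - 2385/4858 = 30019555/9604266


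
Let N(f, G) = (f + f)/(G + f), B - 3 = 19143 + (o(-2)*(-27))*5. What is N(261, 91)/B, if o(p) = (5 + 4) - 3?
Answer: 87/1075712 ≈ 8.0877e-5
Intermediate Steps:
o(p) = 6 (o(p) = 9 - 3 = 6)
B = 18336 (B = 3 + (19143 + (6*(-27))*5) = 3 + (19143 - 162*5) = 3 + (19143 - 810) = 3 + 18333 = 18336)
N(f, G) = 2*f/(G + f) (N(f, G) = (2*f)/(G + f) = 2*f/(G + f))
N(261, 91)/B = (2*261/(91 + 261))/18336 = (2*261/352)*(1/18336) = (2*261*(1/352))*(1/18336) = (261/176)*(1/18336) = 87/1075712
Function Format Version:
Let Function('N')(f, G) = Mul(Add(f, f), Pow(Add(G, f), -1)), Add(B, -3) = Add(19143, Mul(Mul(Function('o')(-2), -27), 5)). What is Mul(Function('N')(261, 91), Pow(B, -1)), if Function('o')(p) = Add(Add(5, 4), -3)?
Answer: Rational(87, 1075712) ≈ 8.0877e-5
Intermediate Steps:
Function('o')(p) = 6 (Function('o')(p) = Add(9, -3) = 6)
B = 18336 (B = Add(3, Add(19143, Mul(Mul(6, -27), 5))) = Add(3, Add(19143, Mul(-162, 5))) = Add(3, Add(19143, -810)) = Add(3, 18333) = 18336)
Function('N')(f, G) = Mul(2, f, Pow(Add(G, f), -1)) (Function('N')(f, G) = Mul(Mul(2, f), Pow(Add(G, f), -1)) = Mul(2, f, Pow(Add(G, f), -1)))
Mul(Function('N')(261, 91), Pow(B, -1)) = Mul(Mul(2, 261, Pow(Add(91, 261), -1)), Pow(18336, -1)) = Mul(Mul(2, 261, Pow(352, -1)), Rational(1, 18336)) = Mul(Mul(2, 261, Rational(1, 352)), Rational(1, 18336)) = Mul(Rational(261, 176), Rational(1, 18336)) = Rational(87, 1075712)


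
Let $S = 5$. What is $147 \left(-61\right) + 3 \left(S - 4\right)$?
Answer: $-8964$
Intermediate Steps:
$147 \left(-61\right) + 3 \left(S - 4\right) = 147 \left(-61\right) + 3 \left(5 - 4\right) = -8967 + 3 \cdot 1 = -8967 + 3 = -8964$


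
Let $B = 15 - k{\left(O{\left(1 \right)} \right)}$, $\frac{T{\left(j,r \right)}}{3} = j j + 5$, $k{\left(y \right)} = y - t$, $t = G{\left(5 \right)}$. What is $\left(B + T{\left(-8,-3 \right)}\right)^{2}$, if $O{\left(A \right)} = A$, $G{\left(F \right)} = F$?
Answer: $51076$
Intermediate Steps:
$t = 5$
$k{\left(y \right)} = -5 + y$ ($k{\left(y \right)} = y - 5 = -5 + y$)
$T{\left(j,r \right)} = 15 + 3 j^{2}$ ($T{\left(j,r \right)} = 3 \left(j j + 5\right) = 3 \left(j^{2} + 5\right) = 3 \left(5 + j^{2}\right) = 15 + 3 j^{2}$)
$B = 19$ ($B = 15 - \left(-5 + 1\right) = 15 - -4 = 15 + 4 = 19$)
$\left(B + T{\left(-8,-3 \right)}\right)^{2} = \left(19 + \left(15 + 3 \left(-8\right)^{2}\right)\right)^{2} = \left(19 + \left(15 + 3 \cdot 64\right)\right)^{2} = \left(19 + \left(15 + 192\right)\right)^{2} = \left(19 + 207\right)^{2} = 226^{2} = 51076$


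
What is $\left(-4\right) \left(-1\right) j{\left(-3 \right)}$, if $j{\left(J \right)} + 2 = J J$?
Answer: $28$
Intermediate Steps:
$j{\left(J \right)} = -2 + J^{2}$ ($j{\left(J \right)} = -2 + J J = -2 + J^{2}$)
$\left(-4\right) \left(-1\right) j{\left(-3 \right)} = \left(-4\right) \left(-1\right) \left(-2 + \left(-3\right)^{2}\right) = 4 \left(-2 + 9\right) = 4 \cdot 7 = 28$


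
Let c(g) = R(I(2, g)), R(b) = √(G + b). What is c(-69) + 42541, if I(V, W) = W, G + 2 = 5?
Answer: 42541 + I*√66 ≈ 42541.0 + 8.124*I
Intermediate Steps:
G = 3 (G = -2 + 5 = 3)
R(b) = √(3 + b)
c(g) = √(3 + g)
c(-69) + 42541 = √(3 - 69) + 42541 = √(-66) + 42541 = I*√66 + 42541 = 42541 + I*√66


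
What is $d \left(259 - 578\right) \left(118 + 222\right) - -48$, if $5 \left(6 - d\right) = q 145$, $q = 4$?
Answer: $11930648$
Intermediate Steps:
$d = -110$ ($d = 6 - \frac{4 \cdot 145}{5} = 6 - 116 = -110$)
$d \left(259 - 578\right) \left(118 + 222\right) - -48 = - 110 \left(259 - 578\right) \left(118 + 222\right) - -48 = - 110 \left(\left(-319\right) 340\right) + 48 = \left(-110\right) \left(-108460\right) + 48 = 11930600 + 48 = 11930648$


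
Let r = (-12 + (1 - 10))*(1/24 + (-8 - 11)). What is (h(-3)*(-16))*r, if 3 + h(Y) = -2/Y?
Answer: 44590/3 ≈ 14863.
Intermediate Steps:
h(Y) = -3 - 2/Y
r = 3185/8 (r = (-12 - 9)*(1/24 - 19) = -21*(-455/24) = 3185/8 ≈ 398.13)
(h(-3)*(-16))*r = ((-3 - 2/(-3))*(-16))*(3185/8) = ((-3 - 2*(-⅓))*(-16))*(3185/8) = ((-3 + ⅔)*(-16))*(3185/8) = -7/3*(-16)*(3185/8) = (112/3)*(3185/8) = 44590/3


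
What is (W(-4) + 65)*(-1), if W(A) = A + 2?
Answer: -63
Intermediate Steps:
W(A) = 2 + A
(W(-4) + 65)*(-1) = ((2 - 4) + 65)*(-1) = (-2 + 65)*(-1) = 63*(-1) = -63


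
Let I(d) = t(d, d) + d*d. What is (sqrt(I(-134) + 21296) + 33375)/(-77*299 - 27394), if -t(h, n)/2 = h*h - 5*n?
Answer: -33375/50417 - 20*sqrt(5)/50417 ≈ -0.66287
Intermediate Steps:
t(h, n) = -2*h**2 + 10*n (t(h, n) = -2*(h*h - 5*n) = -2*(h**2 - 5*n) = -2*h**2 + 10*n)
I(d) = -d**2 + 10*d (I(d) = (-2*d**2 + 10*d) + d*d = (-2*d**2 + 10*d) + d**2 = -d**2 + 10*d)
(sqrt(I(-134) + 21296) + 33375)/(-77*299 - 27394) = (sqrt(-134*(10 - 1*(-134)) + 21296) + 33375)/(-77*299 - 27394) = (sqrt(-134*(10 + 134) + 21296) + 33375)/(-23023 - 27394) = (sqrt(-134*144 + 21296) + 33375)/(-50417) = (sqrt(-19296 + 21296) + 33375)*(-1/50417) = (sqrt(2000) + 33375)*(-1/50417) = (20*sqrt(5) + 33375)*(-1/50417) = (33375 + 20*sqrt(5))*(-1/50417) = -33375/50417 - 20*sqrt(5)/50417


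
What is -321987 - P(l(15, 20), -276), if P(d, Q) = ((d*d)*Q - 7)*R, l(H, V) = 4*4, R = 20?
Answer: 1091273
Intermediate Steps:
l(H, V) = 16
P(d, Q) = -140 + 20*Q*d**2 (P(d, Q) = ((d*d)*Q - 7)*20 = (d**2*Q - 7)*20 = (Q*d**2 - 7)*20 = (-7 + Q*d**2)*20 = -140 + 20*Q*d**2)
-321987 - P(l(15, 20), -276) = -321987 - (-140 + 20*(-276)*16**2) = -321987 - (-140 + 20*(-276)*256) = -321987 - (-140 - 1413120) = -321987 - 1*(-1413260) = -321987 + 1413260 = 1091273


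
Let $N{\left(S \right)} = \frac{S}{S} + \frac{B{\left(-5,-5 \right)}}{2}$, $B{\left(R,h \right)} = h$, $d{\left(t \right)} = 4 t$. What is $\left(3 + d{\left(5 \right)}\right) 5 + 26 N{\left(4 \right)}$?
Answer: $76$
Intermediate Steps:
$N{\left(S \right)} = - \frac{3}{2}$ ($N{\left(S \right)} = \frac{S}{S} - \frac{5}{2} = 1 - \frac{5}{2} = - \frac{3}{2}$)
$\left(3 + d{\left(5 \right)}\right) 5 + 26 N{\left(4 \right)} = \left(3 + 4 \cdot 5\right) 5 + 26 \left(- \frac{3}{2}\right) = \left(3 + 20\right) 5 - 39 = 23 \cdot 5 - 39 = 115 - 39 = 76$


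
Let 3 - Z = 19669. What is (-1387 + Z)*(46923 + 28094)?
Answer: -1579332901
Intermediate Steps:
Z = -19666 (Z = 3 - 1*19669 = 3 - 19669 = -19666)
(-1387 + Z)*(46923 + 28094) = (-1387 - 19666)*(46923 + 28094) = -21053*75017 = -1579332901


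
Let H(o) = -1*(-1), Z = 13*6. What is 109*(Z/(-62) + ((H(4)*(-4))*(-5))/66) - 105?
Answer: -213908/1023 ≈ -209.10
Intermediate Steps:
Z = 78
H(o) = 1
109*(Z/(-62) + ((H(4)*(-4))*(-5))/66) - 105 = 109*(78/(-62) + ((1*(-4))*(-5))/66) - 105 = 109*(78*(-1/62) - 4*(-5)*(1/66)) - 105 = 109*(-39/31 + 20*(1/66)) - 105 = 109*(-39/31 + 10/33) - 105 = 109*(-977/1023) - 105 = -106493/1023 - 105 = -213908/1023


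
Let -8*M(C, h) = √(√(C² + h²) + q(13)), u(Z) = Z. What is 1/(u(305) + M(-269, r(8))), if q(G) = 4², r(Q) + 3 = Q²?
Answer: 1/(305 - √(16 + √76082)/8) ≈ 0.0033018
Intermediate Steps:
r(Q) = -3 + Q²
q(G) = 16
M(C, h) = -√(16 + √(C² + h²))/8 (M(C, h) = -√(√(C² + h²) + 16)/8 = -√(16 + √(C² + h²))/8)
1/(u(305) + M(-269, r(8))) = 1/(305 - √(16 + √((-269)² + (-3 + 8²)²))/8) = 1/(305 - √(16 + √(72361 + (-3 + 64)²))/8) = 1/(305 - √(16 + √(72361 + 61²))/8) = 1/(305 - √(16 + √(72361 + 3721))/8) = 1/(305 - √(16 + √76082)/8)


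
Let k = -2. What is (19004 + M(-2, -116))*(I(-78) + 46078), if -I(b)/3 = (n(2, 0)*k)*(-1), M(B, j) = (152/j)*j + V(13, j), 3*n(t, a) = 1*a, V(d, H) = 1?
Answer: 882716246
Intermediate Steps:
n(t, a) = a/3 (n(t, a) = (1*a)/3 = a/3)
M(B, j) = 153 (M(B, j) = (152/j)*j + 1 = 152 + 1 = 153)
I(b) = 0 (I(b) = -3*((⅓)*0)*(-2)*(-1) = -3*0*(-2)*(-1) = -0*(-1) = -3*0 = 0)
(19004 + M(-2, -116))*(I(-78) + 46078) = (19004 + 153)*(0 + 46078) = 19157*46078 = 882716246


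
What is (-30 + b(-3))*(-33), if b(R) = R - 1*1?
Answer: 1122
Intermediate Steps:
b(R) = -1 + R (b(R) = R - 1 = -1 + R)
(-30 + b(-3))*(-33) = (-30 + (-1 - 3))*(-33) = (-30 - 4)*(-33) = -34*(-33) = 1122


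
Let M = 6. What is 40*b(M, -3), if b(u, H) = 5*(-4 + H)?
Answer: -1400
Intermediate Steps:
b(u, H) = -20 + 5*H
40*b(M, -3) = 40*(-20 + 5*(-3)) = 40*(-20 - 15) = 40*(-35) = -1400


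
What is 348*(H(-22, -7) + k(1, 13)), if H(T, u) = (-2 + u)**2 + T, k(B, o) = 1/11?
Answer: 226200/11 ≈ 20564.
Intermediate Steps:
k(B, o) = 1/11
H(T, u) = T + (-2 + u)**2
348*(H(-22, -7) + k(1, 13)) = 348*((-22 + (-2 - 7)**2) + 1/11) = 348*((-22 + (-9)**2) + 1/11) = 348*((-22 + 81) + 1/11) = 348*(59 + 1/11) = 348*(650/11) = 226200/11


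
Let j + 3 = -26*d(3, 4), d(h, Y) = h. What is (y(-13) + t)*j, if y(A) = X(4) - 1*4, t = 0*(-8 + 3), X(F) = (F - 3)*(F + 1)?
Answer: -81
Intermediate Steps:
X(F) = (1 + F)*(-3 + F) (X(F) = (-3 + F)*(1 + F) = (1 + F)*(-3 + F))
t = 0 (t = 0*(-5) = 0)
j = -81 (j = -3 - 26*3 = -3 - 78 = -81)
y(A) = 1 (y(A) = (-3 + 4² - 2*4) - 1*4 = (-3 + 16 - 8) - 4 = 5 - 4 = 1)
(y(-13) + t)*j = (1 + 0)*(-81) = 1*(-81) = -81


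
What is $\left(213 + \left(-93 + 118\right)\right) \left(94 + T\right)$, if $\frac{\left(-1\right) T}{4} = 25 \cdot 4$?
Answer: $-72828$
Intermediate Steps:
$T = -400$ ($T = - 4 \cdot 25 \cdot 4 = \left(-4\right) 100 = -400$)
$\left(213 + \left(-93 + 118\right)\right) \left(94 + T\right) = \left(213 + \left(-93 + 118\right)\right) \left(94 - 400\right) = \left(213 + 25\right) \left(-306\right) = 238 \left(-306\right) = -72828$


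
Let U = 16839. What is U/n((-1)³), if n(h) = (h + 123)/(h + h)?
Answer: -16839/61 ≈ -276.05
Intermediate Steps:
n(h) = (123 + h)/(2*h) (n(h) = (123 + h)/((2*h)) = (123 + h)*(1/(2*h)) = (123 + h)/(2*h))
U/n((-1)³) = 16839/(((123 + (-1)³)/(2*((-1)³)))) = 16839/(((½)*(123 - 1)/(-1))) = 16839/(((½)*(-1)*122)) = 16839/(-61) = 16839*(-1/61) = -16839/61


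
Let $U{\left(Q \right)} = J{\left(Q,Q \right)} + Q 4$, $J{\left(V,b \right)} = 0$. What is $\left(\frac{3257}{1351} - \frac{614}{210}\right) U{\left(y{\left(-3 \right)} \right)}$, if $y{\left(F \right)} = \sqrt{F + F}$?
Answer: $- \frac{41584 i \sqrt{6}}{20265} \approx - 5.0264 i$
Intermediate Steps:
$y{\left(F \right)} = \sqrt{2} \sqrt{F}$ ($y{\left(F \right)} = \sqrt{2 F} = \sqrt{2} \sqrt{F}$)
$U{\left(Q \right)} = 4 Q$ ($U{\left(Q \right)} = 0 + Q 4 = 0 + 4 Q = 4 Q$)
$\left(\frac{3257}{1351} - \frac{614}{210}\right) U{\left(y{\left(-3 \right)} \right)} = \left(\frac{3257}{1351} - \frac{614}{210}\right) 4 \sqrt{2} \sqrt{-3} = \left(3257 \cdot \frac{1}{1351} - \frac{307}{105}\right) 4 \sqrt{2} i \sqrt{3} = \left(\frac{3257}{1351} - \frac{307}{105}\right) 4 i \sqrt{6} = - \frac{10396 \cdot 4 i \sqrt{6}}{20265} = - \frac{41584 i \sqrt{6}}{20265}$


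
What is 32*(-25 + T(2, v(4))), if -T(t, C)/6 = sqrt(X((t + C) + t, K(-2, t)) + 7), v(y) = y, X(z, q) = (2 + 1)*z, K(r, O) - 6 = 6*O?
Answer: -800 - 192*sqrt(31) ≈ -1869.0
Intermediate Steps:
K(r, O) = 6 + 6*O
X(z, q) = 3*z
T(t, C) = -6*sqrt(7 + 3*C + 6*t) (T(t, C) = -6*sqrt(3*((t + C) + t) + 7) = -6*sqrt(3*((C + t) + t) + 7) = -6*sqrt(3*(C + 2*t) + 7) = -6*sqrt((3*C + 6*t) + 7) = -6*sqrt(7 + 3*C + 6*t))
32*(-25 + T(2, v(4))) = 32*(-25 - 6*sqrt(7 + 3*4 + 6*2)) = 32*(-25 - 6*sqrt(7 + 12 + 12)) = 32*(-25 - 6*sqrt(31)) = -800 - 192*sqrt(31)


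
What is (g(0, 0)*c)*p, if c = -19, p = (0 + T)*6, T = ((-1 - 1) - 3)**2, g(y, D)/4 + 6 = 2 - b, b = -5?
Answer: -11400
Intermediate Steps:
g(y, D) = 4 (g(y, D) = -24 + 4*(2 - 1*(-5)) = -24 + 4*(2 + 5) = -24 + 4*7 = -24 + 28 = 4)
T = 25 (T = (-2 - 3)**2 = (-5)**2 = 25)
p = 150 (p = (0 + 25)*6 = 25*6 = 150)
(g(0, 0)*c)*p = (4*(-19))*150 = -76*150 = -11400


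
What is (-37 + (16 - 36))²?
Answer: 3249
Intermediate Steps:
(-37 + (16 - 36))² = (-37 - 20)² = (-57)² = 3249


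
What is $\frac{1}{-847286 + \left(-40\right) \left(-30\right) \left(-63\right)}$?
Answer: $- \frac{1}{922886} \approx -1.0836 \cdot 10^{-6}$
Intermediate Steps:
$\frac{1}{-847286 + \left(-40\right) \left(-30\right) \left(-63\right)} = \frac{1}{-847286 + 1200 \left(-63\right)} = \frac{1}{-847286 - 75600} = \frac{1}{-922886} = - \frac{1}{922886}$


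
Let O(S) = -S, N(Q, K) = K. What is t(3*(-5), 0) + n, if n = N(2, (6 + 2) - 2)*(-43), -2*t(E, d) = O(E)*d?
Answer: -258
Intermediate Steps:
t(E, d) = E*d/2 (t(E, d) = -(-E)*d/2 = -(-1)*E*d/2 = E*d/2)
n = -258 (n = ((6 + 2) - 2)*(-43) = (8 - 2)*(-43) = 6*(-43) = -258)
t(3*(-5), 0) + n = (1/2)*(3*(-5))*0 - 258 = (1/2)*(-15)*0 - 258 = 0 - 258 = -258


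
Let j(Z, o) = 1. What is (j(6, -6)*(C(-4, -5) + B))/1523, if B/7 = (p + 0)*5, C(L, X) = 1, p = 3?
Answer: 106/1523 ≈ 0.069600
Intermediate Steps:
B = 105 (B = 7*((3 + 0)*5) = 7*(3*5) = 7*15 = 105)
(j(6, -6)*(C(-4, -5) + B))/1523 = (1*(1 + 105))/1523 = (1*106)*(1/1523) = 106*(1/1523) = 106/1523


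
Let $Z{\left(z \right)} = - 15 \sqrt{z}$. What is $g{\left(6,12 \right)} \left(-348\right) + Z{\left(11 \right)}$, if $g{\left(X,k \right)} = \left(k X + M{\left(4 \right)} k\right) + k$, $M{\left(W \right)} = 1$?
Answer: $-33408 - 15 \sqrt{11} \approx -33458.0$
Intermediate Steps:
$g{\left(X,k \right)} = 2 k + X k$ ($g{\left(X,k \right)} = \left(k X + 1 k\right) + k = \left(X k + k\right) + k = \left(k + X k\right) + k = 2 k + X k$)
$g{\left(6,12 \right)} \left(-348\right) + Z{\left(11 \right)} = 12 \left(2 + 6\right) \left(-348\right) - 15 \sqrt{11} = 12 \cdot 8 \left(-348\right) - 15 \sqrt{11} = 96 \left(-348\right) - 15 \sqrt{11} = -33408 - 15 \sqrt{11}$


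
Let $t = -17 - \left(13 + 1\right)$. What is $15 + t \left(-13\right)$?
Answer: $418$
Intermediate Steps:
$t = -31$ ($t = -17 - 14 = -31$)
$15 + t \left(-13\right) = 15 - -403 = 15 + 403 = 418$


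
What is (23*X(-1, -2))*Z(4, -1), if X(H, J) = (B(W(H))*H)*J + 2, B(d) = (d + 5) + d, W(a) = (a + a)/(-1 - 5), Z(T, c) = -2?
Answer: -1840/3 ≈ -613.33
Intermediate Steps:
W(a) = -a/3 (W(a) = (2*a)/(-6) = (2*a)*(-1/6) = -a/3)
B(d) = 5 + 2*d (B(d) = (5 + d) + d = 5 + 2*d)
X(H, J) = 2 + H*J*(5 - 2*H/3) (X(H, J) = ((5 + 2*(-H/3))*H)*J + 2 = ((5 - 2*H/3)*H)*J + 2 = (H*(5 - 2*H/3))*J + 2 = H*J*(5 - 2*H/3) + 2 = 2 + H*J*(5 - 2*H/3))
(23*X(-1, -2))*Z(4, -1) = (23*(2 + (1/3)*(-1)*(-2)*(15 - 2*(-1))))*(-2) = (23*(2 + (1/3)*(-1)*(-2)*(15 + 2)))*(-2) = (23*(2 + (1/3)*(-1)*(-2)*17))*(-2) = (23*(2 + 34/3))*(-2) = (23*(40/3))*(-2) = (920/3)*(-2) = -1840/3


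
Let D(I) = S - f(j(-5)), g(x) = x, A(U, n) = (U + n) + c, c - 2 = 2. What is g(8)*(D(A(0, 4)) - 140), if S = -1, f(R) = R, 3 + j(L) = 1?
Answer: -1112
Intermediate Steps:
j(L) = -2 (j(L) = -3 + 1 = -2)
c = 4 (c = 2 + 2 = 4)
A(U, n) = 4 + U + n (A(U, n) = (U + n) + 4 = 4 + U + n)
D(I) = 1 (D(I) = -1 - 1*(-2) = -1 + 2 = 1)
g(8)*(D(A(0, 4)) - 140) = 8*(1 - 140) = 8*(-139) = -1112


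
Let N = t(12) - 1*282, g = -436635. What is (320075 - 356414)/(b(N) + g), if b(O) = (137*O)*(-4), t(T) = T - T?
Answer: 12113/94033 ≈ 0.12882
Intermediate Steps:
t(T) = 0
N = -282 (N = 0 - 1*282 = 0 - 282 = -282)
b(O) = -548*O
(320075 - 356414)/(b(N) + g) = (320075 - 356414)/(-548*(-282) - 436635) = -36339/(154536 - 436635) = -36339/(-282099) = -36339*(-1/282099) = 12113/94033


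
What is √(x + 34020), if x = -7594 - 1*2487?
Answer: √23939 ≈ 154.72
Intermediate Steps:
x = -10081 (x = -7594 - 2487 = -10081)
√(x + 34020) = √(-10081 + 34020) = √23939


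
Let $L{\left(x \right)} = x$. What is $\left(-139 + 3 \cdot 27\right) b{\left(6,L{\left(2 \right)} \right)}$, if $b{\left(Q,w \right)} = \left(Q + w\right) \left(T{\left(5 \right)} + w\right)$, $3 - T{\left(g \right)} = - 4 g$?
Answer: $-11600$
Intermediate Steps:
$T{\left(g \right)} = 3 + 4 g$ ($T{\left(g \right)} = 3 - - 4 g = 3 + 4 g$)
$b{\left(Q,w \right)} = \left(23 + w\right) \left(Q + w\right)$ ($b{\left(Q,w \right)} = \left(Q + w\right) \left(\left(3 + 4 \cdot 5\right) + w\right) = \left(Q + w\right) \left(\left(3 + 20\right) + w\right) = \left(Q + w\right) \left(23 + w\right) = \left(23 + w\right) \left(Q + w\right)$)
$\left(-139 + 3 \cdot 27\right) b{\left(6,L{\left(2 \right)} \right)} = \left(-139 + 3 \cdot 27\right) \left(2^{2} + 23 \cdot 6 + 23 \cdot 2 + 6 \cdot 2\right) = \left(-139 + 81\right) \left(4 + 138 + 46 + 12\right) = \left(-58\right) 200 = -11600$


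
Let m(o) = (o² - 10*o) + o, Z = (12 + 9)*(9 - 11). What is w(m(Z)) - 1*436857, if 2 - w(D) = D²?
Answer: -5025019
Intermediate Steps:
Z = -42 (Z = 21*(-2) = -42)
m(o) = o² - 9*o
w(D) = 2 - D²
w(m(Z)) - 1*436857 = (2 - (-42*(-9 - 42))²) - 1*436857 = (2 - (-42*(-51))²) - 436857 = (2 - 1*2142²) - 436857 = (2 - 1*4588164) - 436857 = (2 - 4588164) - 436857 = -4588162 - 436857 = -5025019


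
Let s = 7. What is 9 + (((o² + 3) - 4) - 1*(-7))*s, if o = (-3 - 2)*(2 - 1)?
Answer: 226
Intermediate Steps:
o = -5 (o = -5*1 = -5)
9 + (((o² + 3) - 4) - 1*(-7))*s = 9 + ((((-5)² + 3) - 4) - 1*(-7))*7 = 9 + (((25 + 3) - 4) + 7)*7 = 9 + ((28 - 4) + 7)*7 = 9 + (24 + 7)*7 = 9 + 31*7 = 9 + 217 = 226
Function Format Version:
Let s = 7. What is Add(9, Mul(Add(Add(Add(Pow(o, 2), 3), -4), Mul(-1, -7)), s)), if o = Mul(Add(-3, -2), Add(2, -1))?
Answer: 226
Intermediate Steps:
o = -5 (o = Mul(-5, 1) = -5)
Add(9, Mul(Add(Add(Add(Pow(o, 2), 3), -4), Mul(-1, -7)), s)) = Add(9, Mul(Add(Add(Add(Pow(-5, 2), 3), -4), Mul(-1, -7)), 7)) = Add(9, Mul(Add(Add(Add(25, 3), -4), 7), 7)) = Add(9, Mul(Add(Add(28, -4), 7), 7)) = Add(9, Mul(Add(24, 7), 7)) = Add(9, Mul(31, 7)) = Add(9, 217) = 226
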